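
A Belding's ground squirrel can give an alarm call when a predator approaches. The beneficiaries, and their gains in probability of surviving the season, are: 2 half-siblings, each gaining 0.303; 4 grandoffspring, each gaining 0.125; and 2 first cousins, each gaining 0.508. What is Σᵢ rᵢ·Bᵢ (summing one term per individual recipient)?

0.4035

r to a half-sibling = 1/4 (half-sibs share one parent — one path of length 2: r = (1/2)^2 = 1/4).
r to a grandoffspring = 0.25 (two parent–offspring links: r = (1/2)^2 = 1/4).
r to a first cousin = 1/8 (first cousins share one grandparent pair — two paths of length 4: r = 2·(1/2)^4 = 1/8).
Summing one r·B term per recipient: 2·0.25·0.303 + 4·0.25·0.125 + 2·0.125·0.508 = 0.4035.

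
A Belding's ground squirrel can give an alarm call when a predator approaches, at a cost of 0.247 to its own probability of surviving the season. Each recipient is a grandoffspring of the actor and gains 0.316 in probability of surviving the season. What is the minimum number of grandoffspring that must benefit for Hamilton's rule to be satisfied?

4

r to a grandoffspring = 1/4 (two parent–offspring links: r = (1/2)^2 = 1/4).
Hamilton's rule: n·r·B > C  ⇒  n > C/(r·B) = 0.247/(0.25·0.316) = 3.127.
The smallest integer exceeding 3.127 is 4.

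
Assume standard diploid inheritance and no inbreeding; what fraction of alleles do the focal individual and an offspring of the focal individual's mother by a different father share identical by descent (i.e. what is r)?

0.25

Each parent–offspring link contributes a factor of 1/2, and independent paths through distinct common ancestors add.
Half-sibs share one parent — one path of length 2: r = (1/2)^2 = 1/4.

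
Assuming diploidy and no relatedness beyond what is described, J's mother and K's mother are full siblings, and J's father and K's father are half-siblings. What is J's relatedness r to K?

0.1875

With two independent routes of shared ancestry, r is the sum of the two contributions.
J and K are related in two ways: first cousins through their mothers (r = 1/8) and half first cousins through their fathers (r = 1/16).
r = 1/8 + 1/16 = 3/16 = 0.1875.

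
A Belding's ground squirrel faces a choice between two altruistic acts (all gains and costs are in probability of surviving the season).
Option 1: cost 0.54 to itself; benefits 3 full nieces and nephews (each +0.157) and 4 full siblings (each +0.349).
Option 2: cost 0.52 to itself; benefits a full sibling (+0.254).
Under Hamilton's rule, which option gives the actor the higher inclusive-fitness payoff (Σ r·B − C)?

Option 1

Option 1: r to a full niece or nephew = 0.25.
Option 1: r to a full sibling = 0.5.
Option 1: Σ r·B − C = (3·0.25·0.157 + 4·0.5·0.349) − 0.54 = 0.27575.
Option 2: r to a full sibling = 0.5.
Option 2: Σ r·B − C = (1·0.5·0.254) − 0.52 = -0.393.
Option 1 has the higher net inclusive-fitness payoff.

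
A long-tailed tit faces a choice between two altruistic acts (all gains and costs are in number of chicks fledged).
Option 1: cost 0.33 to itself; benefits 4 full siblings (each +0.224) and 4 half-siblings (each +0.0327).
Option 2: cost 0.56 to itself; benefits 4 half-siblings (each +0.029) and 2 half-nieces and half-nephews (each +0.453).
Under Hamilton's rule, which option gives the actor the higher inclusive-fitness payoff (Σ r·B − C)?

Option 1

Option 1: r to a full sibling = 0.5.
Option 1: r to a half-sibling = 0.25.
Option 1: Σ r·B − C = (4·0.5·0.224 + 4·0.25·0.0327) − 0.33 = 0.1507.
Option 2: r to a half-sibling = 0.25.
Option 2: r to a half-niece or half-nephew = 0.125.
Option 2: Σ r·B − C = (4·0.25·0.029 + 2·0.125·0.453) − 0.56 = -0.41775.
Option 1 has the higher net inclusive-fitness payoff.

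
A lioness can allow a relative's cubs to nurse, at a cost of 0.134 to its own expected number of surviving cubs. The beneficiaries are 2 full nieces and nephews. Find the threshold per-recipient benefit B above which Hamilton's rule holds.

0.268

r to a full niece or nephew = 0.25 (full aunt/uncle↔niece/nephew: two paths of length 3 through the shared grandparent pair: r = 2·(1/2)^3 = 1/4).
Hamilton's rule with n recipients of equal r: n·r·B > C, so B > C/(n·r) = 0.134/(2·0.25) = 0.268.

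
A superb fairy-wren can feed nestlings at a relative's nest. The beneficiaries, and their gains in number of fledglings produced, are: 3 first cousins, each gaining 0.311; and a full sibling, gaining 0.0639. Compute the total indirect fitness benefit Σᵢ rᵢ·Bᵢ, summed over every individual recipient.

r to a first cousin = 1/8 (first cousins share one grandparent pair — two paths of length 4: r = 2·(1/2)^4 = 1/8).
r to a full sibling = 1/2 (full sibs share both parents — two paths of length 2: r = 2·(1/2)^2 = 1/2).
Summing one r·B term per recipient: 3·0.125·0.311 + 1·0.5·0.0639 = 0.148575.

0.148575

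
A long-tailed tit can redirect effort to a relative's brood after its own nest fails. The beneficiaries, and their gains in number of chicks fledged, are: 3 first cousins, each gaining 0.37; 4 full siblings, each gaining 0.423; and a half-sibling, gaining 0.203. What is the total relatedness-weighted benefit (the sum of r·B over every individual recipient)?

1.0355

r to a first cousin = 0.125 (first cousins share one grandparent pair — two paths of length 4: r = 2·(1/2)^4 = 1/8).
r to a full sibling = 0.5 (full sibs share both parents — two paths of length 2: r = 2·(1/2)^2 = 1/2).
r to a half-sibling = 0.25 (half-sibs share one parent — one path of length 2: r = (1/2)^2 = 1/4).
Summing one r·B term per recipient: 3·0.125·0.37 + 4·0.5·0.423 + 1·0.25·0.203 = 1.0355.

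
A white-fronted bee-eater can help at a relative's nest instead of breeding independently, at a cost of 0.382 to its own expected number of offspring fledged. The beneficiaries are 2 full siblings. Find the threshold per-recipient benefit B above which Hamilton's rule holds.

r to a full sibling = 1/2 (full sibs share both parents — two paths of length 2: r = 2·(1/2)^2 = 1/2).
Hamilton's rule with n recipients of equal r: n·r·B > C, so B > C/(n·r) = 0.382/(2·0.5) = 0.382.

0.382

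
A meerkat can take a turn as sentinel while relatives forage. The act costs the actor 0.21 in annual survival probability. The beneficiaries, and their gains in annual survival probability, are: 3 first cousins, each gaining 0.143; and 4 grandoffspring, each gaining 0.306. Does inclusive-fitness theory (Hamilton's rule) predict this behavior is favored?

Yes

Hamilton's rule: the trait is favored when the sum of r·B over every recipient exceeds the actor's cost C.
r to a first cousin = 1/8 (first cousins share one grandparent pair — two paths of length 4: r = 2·(1/2)^4 = 1/8).
r to a grandoffspring = 1/4 (two parent–offspring links: r = (1/2)^2 = 1/4).
Summing one r·B term per recipient: 3·0.125·0.143 + 4·0.25·0.306 = 0.359625.
0.359625 > 0.21: the indirect benefit exceeds the cost.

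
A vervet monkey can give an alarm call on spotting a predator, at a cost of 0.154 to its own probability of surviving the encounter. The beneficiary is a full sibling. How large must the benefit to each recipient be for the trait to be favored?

r to a full sibling = 1/2 (full sibs share both parents — two paths of length 2: r = 2·(1/2)^2 = 1/2).
Hamilton's rule with n recipients of equal r: n·r·B > C, so B > C/(n·r) = 0.154/(1·0.5) = 0.308.

0.308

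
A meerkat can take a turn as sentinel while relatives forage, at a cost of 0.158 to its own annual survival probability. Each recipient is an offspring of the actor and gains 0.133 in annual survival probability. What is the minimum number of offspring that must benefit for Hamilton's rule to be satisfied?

3

r to an offspring = 1/2 (one parent–offspring link: r = (1/2)^1 = 1/2).
Hamilton's rule: n·r·B > C  ⇒  n > C/(r·B) = 0.158/(0.5·0.133) = 2.376.
The smallest integer exceeding 2.376 is 3.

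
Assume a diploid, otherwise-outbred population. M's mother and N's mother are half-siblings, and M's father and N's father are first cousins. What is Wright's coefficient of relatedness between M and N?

0.09375

Wright's path rule: contributions from independent ancestry routes add.
M and N are related in two ways: half first cousins through their mothers (r = 1/16) and second cousins through their fathers (r = 1/32).
r = 1/16 + 1/32 = 3/32 = 0.09375.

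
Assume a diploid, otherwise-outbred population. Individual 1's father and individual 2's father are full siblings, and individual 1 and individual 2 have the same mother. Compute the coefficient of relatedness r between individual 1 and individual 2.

Wright's path rule: contributions from independent ancestry routes add.
Individual 1 and individual 2 are related in two ways: first cousins through their fathers (r = 1/8) and half-sibs through their shared mother (r = 1/4).
r = 1/8 + 1/4 = 3/8 = 0.375.

0.375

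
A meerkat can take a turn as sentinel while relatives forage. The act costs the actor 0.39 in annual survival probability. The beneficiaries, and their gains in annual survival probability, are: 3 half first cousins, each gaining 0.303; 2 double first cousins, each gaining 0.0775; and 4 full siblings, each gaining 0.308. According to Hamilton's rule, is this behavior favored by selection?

Yes

Hamilton's rule: the trait is favored when the sum of r·B over every recipient exceeds the actor's cost C.
r to a half first cousin = 1/16 (half first cousins share one grandparent — one path of length 4: r = (1/2)^4 = 1/16).
r to a double first cousin = 1/4 (double first cousins share both grandparent pairs — four paths of length 4: r = 4·(1/2)^4 = 1/4).
r to a full sibling = 0.5 (full sibs share both parents — two paths of length 2: r = 2·(1/2)^2 = 1/2).
Summing one r·B term per recipient: 3·0.0625·0.303 + 2·0.25·0.0775 + 4·0.5·0.308 = 0.7115625.
0.7115625 > 0.39: the indirect benefit exceeds the cost.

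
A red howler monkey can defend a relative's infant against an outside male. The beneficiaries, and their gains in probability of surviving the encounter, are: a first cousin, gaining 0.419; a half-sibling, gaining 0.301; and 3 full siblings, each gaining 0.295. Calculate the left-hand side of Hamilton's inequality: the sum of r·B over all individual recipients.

r to a first cousin = 0.125 (first cousins share one grandparent pair — two paths of length 4: r = 2·(1/2)^4 = 1/8).
r to a half-sibling = 0.25 (half-sibs share one parent — one path of length 2: r = (1/2)^2 = 1/4).
r to a full sibling = 0.5 (full sibs share both parents — two paths of length 2: r = 2·(1/2)^2 = 1/2).
Summing one r·B term per recipient: 1·0.125·0.419 + 1·0.25·0.301 + 3·0.5·0.295 = 0.570125.

0.570125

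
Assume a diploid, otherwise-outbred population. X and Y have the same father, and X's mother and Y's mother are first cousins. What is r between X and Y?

0.28125

Relatedness sums over independent paths through distinct common ancestors.
X and Y are related in two ways: half-sibs through their shared father (r = 1/4) and second cousins through their mothers (r = 1/32).
r = 1/4 + 1/32 = 0.28125.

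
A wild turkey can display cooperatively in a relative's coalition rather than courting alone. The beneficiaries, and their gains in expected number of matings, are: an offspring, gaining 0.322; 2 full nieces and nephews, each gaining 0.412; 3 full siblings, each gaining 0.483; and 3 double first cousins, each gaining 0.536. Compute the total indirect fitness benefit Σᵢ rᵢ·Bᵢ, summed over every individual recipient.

1.4935

r to an offspring = 1/2 (one parent–offspring link: r = (1/2)^1 = 1/2).
r to a full niece or nephew = 0.25 (full aunt/uncle↔niece/nephew: two paths of length 3 through the shared grandparent pair: r = 2·(1/2)^3 = 1/4).
r to a full sibling = 1/2 (full sibs share both parents — two paths of length 2: r = 2·(1/2)^2 = 1/2).
r to a double first cousin = 1/4 (double first cousins share both grandparent pairs — four paths of length 4: r = 4·(1/2)^4 = 1/4).
Summing one r·B term per recipient: 1·0.5·0.322 + 2·0.25·0.412 + 3·0.5·0.483 + 3·0.25·0.536 = 1.4935.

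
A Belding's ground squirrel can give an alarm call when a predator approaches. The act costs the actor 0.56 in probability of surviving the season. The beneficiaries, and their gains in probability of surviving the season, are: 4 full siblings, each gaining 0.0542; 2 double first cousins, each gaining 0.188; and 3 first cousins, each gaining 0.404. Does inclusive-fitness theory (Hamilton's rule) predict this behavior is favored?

Hamilton's rule: the trait is favored when the sum of r·B over every recipient exceeds the actor's cost C.
r to a full sibling = 0.5 (full sibs share both parents — two paths of length 2: r = 2·(1/2)^2 = 1/2).
r to a double first cousin = 0.25 (double first cousins share both grandparent pairs — four paths of length 4: r = 4·(1/2)^4 = 1/4).
r to a first cousin = 1/8 (first cousins share one grandparent pair — two paths of length 4: r = 2·(1/2)^4 = 1/8).
Summing one r·B term per recipient: 4·0.5·0.0542 + 2·0.25·0.188 + 3·0.125·0.404 = 0.3539.
0.3539 < 0.56: the indirect benefit is less than the cost.

No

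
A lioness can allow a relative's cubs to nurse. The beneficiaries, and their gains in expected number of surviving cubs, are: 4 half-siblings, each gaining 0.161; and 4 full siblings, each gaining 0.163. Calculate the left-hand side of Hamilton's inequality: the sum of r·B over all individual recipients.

0.487

r to a half-sibling = 1/4 (half-sibs share one parent — one path of length 2: r = (1/2)^2 = 1/4).
r to a full sibling = 1/2 (full sibs share both parents — two paths of length 2: r = 2·(1/2)^2 = 1/2).
Summing one r·B term per recipient: 4·0.25·0.161 + 4·0.5·0.163 = 0.487.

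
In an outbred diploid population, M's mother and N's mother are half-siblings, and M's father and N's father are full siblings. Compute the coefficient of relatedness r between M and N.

Independent pedigree routes through distinct common ancestors add.
M and N are related in two ways: half first cousins through their mothers (r = 1/16) and first cousins through their fathers (r = 1/8).
r = 1/16 + 1/8 = 0.1875.

0.1875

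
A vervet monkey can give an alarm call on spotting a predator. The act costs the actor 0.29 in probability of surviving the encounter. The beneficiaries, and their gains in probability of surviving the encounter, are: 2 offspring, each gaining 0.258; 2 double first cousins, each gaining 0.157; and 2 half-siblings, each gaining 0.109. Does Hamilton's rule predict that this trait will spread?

Hamilton's rule: the trait is favored when the sum of r·B over every recipient exceeds the actor's cost C.
r to an offspring = 1/2 (one parent–offspring link: r = (1/2)^1 = 1/2).
r to a double first cousin = 0.25 (double first cousins share both grandparent pairs — four paths of length 4: r = 4·(1/2)^4 = 1/4).
r to a half-sibling = 1/4 (half-sibs share one parent — one path of length 2: r = (1/2)^2 = 1/4).
Summing one r·B term per recipient: 2·0.5·0.258 + 2·0.25·0.157 + 2·0.25·0.109 = 0.391.
0.391 > 0.29: the indirect benefit exceeds the cost.

Yes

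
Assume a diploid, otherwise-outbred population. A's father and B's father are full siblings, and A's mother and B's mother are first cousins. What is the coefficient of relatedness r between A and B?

0.15625

Relatedness sums over independent paths through distinct common ancestors.
A and B are related in two ways: first cousins through their fathers (r = 1/8) and second cousins through their mothers (r = 1/32).
r = 1/8 + 1/32 = 0.15625.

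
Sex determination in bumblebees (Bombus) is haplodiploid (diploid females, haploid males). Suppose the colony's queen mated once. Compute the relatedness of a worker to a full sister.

Haplodiploid full sisters inherit their father's entire haploid genome identically (contributing 1/2) and on average half of their mother's contribution (1/2 · 1/2 = 1/4); r = 1/2 + 1/4 = 3/4.

0.75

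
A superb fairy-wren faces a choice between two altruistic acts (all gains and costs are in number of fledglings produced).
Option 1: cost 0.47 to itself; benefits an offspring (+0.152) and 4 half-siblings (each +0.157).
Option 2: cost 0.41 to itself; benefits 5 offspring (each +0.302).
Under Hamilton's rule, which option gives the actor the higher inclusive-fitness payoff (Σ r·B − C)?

Option 1: r to an offspring = 0.5.
Option 1: r to a half-sibling = 0.25.
Option 1: Σ r·B − C = (1·0.5·0.152 + 4·0.25·0.157) − 0.47 = -0.237.
Option 2: r to an offspring = 0.5.
Option 2: Σ r·B − C = (5·0.5·0.302) − 0.41 = 0.345.
Option 2 has the higher net inclusive-fitness payoff.

Option 2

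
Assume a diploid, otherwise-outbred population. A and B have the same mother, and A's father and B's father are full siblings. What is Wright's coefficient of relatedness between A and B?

0.375

Independent pedigree routes through distinct common ancestors add.
A and B are related in two ways: half-sibs through their shared mother (r = 1/4) and first cousins through their fathers (r = 1/8).
r = 1/4 + 1/8 = 0.375.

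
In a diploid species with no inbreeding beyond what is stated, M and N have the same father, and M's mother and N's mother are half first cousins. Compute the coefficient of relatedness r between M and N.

0.265625

Wright's path rule: contributions from independent ancestry routes add.
M and N are related in two ways: half-sibs through their shared father (r = 1/4) and half second cousins through their mothers (r = 1/64).
r = 1/4 + 1/64 = 17/64 = 0.265625.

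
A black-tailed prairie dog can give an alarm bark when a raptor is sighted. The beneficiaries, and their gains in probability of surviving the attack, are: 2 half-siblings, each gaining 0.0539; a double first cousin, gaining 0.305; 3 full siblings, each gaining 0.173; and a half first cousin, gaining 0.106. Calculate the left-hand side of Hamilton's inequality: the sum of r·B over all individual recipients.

0.369325

r to a half-sibling = 0.25 (half-sibs share one parent — one path of length 2: r = (1/2)^2 = 1/4).
r to a double first cousin = 1/4 (double first cousins share both grandparent pairs — four paths of length 4: r = 4·(1/2)^4 = 1/4).
r to a full sibling = 0.5 (full sibs share both parents — two paths of length 2: r = 2·(1/2)^2 = 1/2).
r to a half first cousin = 1/16 (half first cousins share one grandparent — one path of length 4: r = (1/2)^4 = 1/16).
Summing one r·B term per recipient: 2·0.25·0.0539 + 1·0.25·0.305 + 3·0.5·0.173 + 1·0.0625·0.106 = 0.369325.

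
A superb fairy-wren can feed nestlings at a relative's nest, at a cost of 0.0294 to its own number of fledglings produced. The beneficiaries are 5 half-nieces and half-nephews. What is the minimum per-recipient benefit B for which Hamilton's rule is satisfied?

0.047

r to a half-niece or half-nephew = 0.125 (half-aunt/uncle↔niece/nephew: one path of length 3: r = (1/2)^3 = 1/8).
Hamilton's rule with n recipients of equal r: n·r·B > C, so B > C/(n·r) = 0.0294/(5·0.125) = 0.047.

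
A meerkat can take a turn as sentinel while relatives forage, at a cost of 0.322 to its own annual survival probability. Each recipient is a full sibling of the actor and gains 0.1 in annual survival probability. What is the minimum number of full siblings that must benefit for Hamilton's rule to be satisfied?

r to a full sibling = 0.5 (full sibs share both parents — two paths of length 2: r = 2·(1/2)^2 = 1/2).
Hamilton's rule: n·r·B > C  ⇒  n > C/(r·B) = 0.322/(0.5·0.1) = 6.44.
The smallest integer exceeding 6.44 is 7.

7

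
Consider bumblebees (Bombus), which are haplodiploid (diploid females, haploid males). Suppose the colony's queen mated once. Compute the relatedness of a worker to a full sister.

0.75

Haplodiploid full sisters inherit their father's entire haploid genome identically (contributing 1/2) and on average half of their mother's contribution (1/2 · 1/2 = 1/4); r = 1/2 + 1/4 = 3/4.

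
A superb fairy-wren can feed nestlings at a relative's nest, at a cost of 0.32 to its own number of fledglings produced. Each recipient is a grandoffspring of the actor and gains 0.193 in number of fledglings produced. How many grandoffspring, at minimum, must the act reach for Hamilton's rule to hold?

r to a grandoffspring = 0.25 (two parent–offspring links: r = (1/2)^2 = 1/4).
Hamilton's rule: n·r·B > C  ⇒  n > C/(r·B) = 0.32/(0.25·0.193) = 6.632.
The smallest integer exceeding 6.632 is 7.

7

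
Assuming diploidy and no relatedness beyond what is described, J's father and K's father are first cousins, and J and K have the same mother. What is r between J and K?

0.28125

Independent pedigree routes through distinct common ancestors add.
J and K are related in two ways: second cousins through their fathers (r = 1/32) and half-sibs through their shared mother (r = 1/4).
r = 1/32 + 1/4 = 0.28125.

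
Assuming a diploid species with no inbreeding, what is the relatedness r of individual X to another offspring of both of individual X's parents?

Each parent–offspring link contributes a factor of 1/2, and independent paths through distinct common ancestors add.
Full sibs share both parents — two paths of length 2: r = 2·(1/2)^2 = 1/2.

0.5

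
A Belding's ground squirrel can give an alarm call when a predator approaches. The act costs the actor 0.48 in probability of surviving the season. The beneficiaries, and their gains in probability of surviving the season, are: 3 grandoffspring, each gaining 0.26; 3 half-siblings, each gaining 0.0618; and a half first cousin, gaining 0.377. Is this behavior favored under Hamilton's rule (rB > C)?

No

Hamilton's rule: the trait is favored when the sum of r·B over every recipient exceeds the actor's cost C.
r to a grandoffspring = 0.25 (two parent–offspring links: r = (1/2)^2 = 1/4).
r to a half-sibling = 1/4 (half-sibs share one parent — one path of length 2: r = (1/2)^2 = 1/4).
r to a half first cousin = 1/16 (half first cousins share one grandparent — one path of length 4: r = (1/2)^4 = 1/16).
Summing one r·B term per recipient: 3·0.25·0.26 + 3·0.25·0.0618 + 1·0.0625·0.377 = 0.2649125.
0.2649125 < 0.48: the indirect benefit is less than the cost.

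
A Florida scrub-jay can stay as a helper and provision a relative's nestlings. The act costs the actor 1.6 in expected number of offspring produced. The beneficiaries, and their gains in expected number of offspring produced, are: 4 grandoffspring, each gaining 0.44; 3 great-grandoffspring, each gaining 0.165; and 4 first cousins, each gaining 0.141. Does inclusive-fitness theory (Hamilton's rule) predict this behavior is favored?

Hamilton's rule: the trait is favored when the sum of r·B over every recipient exceeds the actor's cost C.
r to a grandoffspring = 1/4 (two parent–offspring links: r = (1/2)^2 = 1/4).
r to a great-grandoffspring = 0.125 (three parent–offspring links: r = (1/2)^3 = 1/8).
r to a first cousin = 0.125 (first cousins share one grandparent pair — two paths of length 4: r = 2·(1/2)^4 = 1/8).
Summing one r·B term per recipient: 4·0.25·0.44 + 3·0.125·0.165 + 4·0.125·0.141 = 0.572375.
0.572375 < 1.6: the indirect benefit is less than the cost.

No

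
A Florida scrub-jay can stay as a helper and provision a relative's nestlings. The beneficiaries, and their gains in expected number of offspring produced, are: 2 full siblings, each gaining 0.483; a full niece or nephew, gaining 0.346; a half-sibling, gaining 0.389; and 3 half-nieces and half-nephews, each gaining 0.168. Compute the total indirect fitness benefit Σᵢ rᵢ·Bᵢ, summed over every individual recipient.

r to a full sibling = 1/2 (full sibs share both parents — two paths of length 2: r = 2·(1/2)^2 = 1/2).
r to a full niece or nephew = 0.25 (full aunt/uncle↔niece/nephew: two paths of length 3 through the shared grandparent pair: r = 2·(1/2)^3 = 1/4).
r to a half-sibling = 1/4 (half-sibs share one parent — one path of length 2: r = (1/2)^2 = 1/4).
r to a half-niece or half-nephew = 1/8 (half-aunt/uncle↔niece/nephew: one path of length 3: r = (1/2)^3 = 1/8).
Summing one r·B term per recipient: 2·0.5·0.483 + 1·0.25·0.346 + 1·0.25·0.389 + 3·0.125·0.168 = 0.72975.

0.72975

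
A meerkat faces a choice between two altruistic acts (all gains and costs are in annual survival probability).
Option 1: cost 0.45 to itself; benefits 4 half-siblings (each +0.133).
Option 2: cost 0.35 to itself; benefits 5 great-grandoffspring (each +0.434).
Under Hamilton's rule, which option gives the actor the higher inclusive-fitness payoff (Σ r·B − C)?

Option 2

Option 1: r to a half-sibling = 0.25.
Option 1: Σ r·B − C = (4·0.25·0.133) − 0.45 = -0.317.
Option 2: r to a great-grandoffspring = 0.125.
Option 2: Σ r·B − C = (5·0.125·0.434) − 0.35 = -0.07875.
Option 2 has the higher net inclusive-fitness payoff.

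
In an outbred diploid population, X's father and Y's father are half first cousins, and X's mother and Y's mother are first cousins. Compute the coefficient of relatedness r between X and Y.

0.046875

Independent pedigree routes through distinct common ancestors add.
X and Y are related in two ways: half second cousins through their fathers (r = 1/64) and second cousins through their mothers (r = 1/32).
r = 1/64 + 1/32 = 3/64 = 0.046875.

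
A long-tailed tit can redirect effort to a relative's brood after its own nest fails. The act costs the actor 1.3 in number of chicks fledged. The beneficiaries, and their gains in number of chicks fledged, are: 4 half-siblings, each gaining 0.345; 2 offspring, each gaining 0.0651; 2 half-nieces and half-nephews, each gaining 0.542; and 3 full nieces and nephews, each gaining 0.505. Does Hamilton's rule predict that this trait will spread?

Hamilton's rule: the trait is favored when the sum of r·B over every recipient exceeds the actor's cost C.
r to a half-sibling = 1/4 (half-sibs share one parent — one path of length 2: r = (1/2)^2 = 1/4).
r to an offspring = 0.5 (one parent–offspring link: r = (1/2)^1 = 1/2).
r to a half-niece or half-nephew = 0.125 (half-aunt/uncle↔niece/nephew: one path of length 3: r = (1/2)^3 = 1/8).
r to a full niece or nephew = 1/4 (full aunt/uncle↔niece/nephew: two paths of length 3 through the shared grandparent pair: r = 2·(1/2)^3 = 1/4).
Summing one r·B term per recipient: 4·0.25·0.345 + 2·0.5·0.0651 + 2·0.125·0.542 + 3·0.25·0.505 = 0.92435.
0.92435 < 1.3: the indirect benefit is less than the cost.

No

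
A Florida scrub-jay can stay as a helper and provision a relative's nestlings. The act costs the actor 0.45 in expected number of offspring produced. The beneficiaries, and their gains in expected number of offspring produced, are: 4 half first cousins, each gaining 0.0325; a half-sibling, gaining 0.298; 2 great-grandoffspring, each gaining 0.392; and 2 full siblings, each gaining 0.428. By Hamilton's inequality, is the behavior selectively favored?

Yes

Hamilton's rule: the trait is favored when the sum of r·B over every recipient exceeds the actor's cost C.
r to a half first cousin = 1/16 (half first cousins share one grandparent — one path of length 4: r = (1/2)^4 = 1/16).
r to a half-sibling = 1/4 (half-sibs share one parent — one path of length 2: r = (1/2)^2 = 1/4).
r to a great-grandoffspring = 0.125 (three parent–offspring links: r = (1/2)^3 = 1/8).
r to a full sibling = 0.5 (full sibs share both parents — two paths of length 2: r = 2·(1/2)^2 = 1/2).
Summing one r·B term per recipient: 4·0.0625·0.0325 + 1·0.25·0.298 + 2·0.125·0.392 + 2·0.5·0.428 = 0.608625.
0.608625 > 0.45: the indirect benefit exceeds the cost.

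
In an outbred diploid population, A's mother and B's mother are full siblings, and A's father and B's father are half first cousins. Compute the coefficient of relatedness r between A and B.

0.140625

Independent pedigree routes through distinct common ancestors add.
A and B are related in two ways: first cousins through their mothers (r = 1/8) and half second cousins through their fathers (r = 1/64).
r = 1/8 + 1/64 = 0.140625.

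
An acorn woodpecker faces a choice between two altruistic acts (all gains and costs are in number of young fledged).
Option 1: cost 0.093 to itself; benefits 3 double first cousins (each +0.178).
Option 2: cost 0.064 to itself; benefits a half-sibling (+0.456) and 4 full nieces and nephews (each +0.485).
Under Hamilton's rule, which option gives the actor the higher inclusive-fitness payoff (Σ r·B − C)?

Option 2

Option 1: r to a double first cousin = 0.25.
Option 1: Σ r·B − C = (3·0.25·0.178) − 0.093 = 0.0405.
Option 2: r to a half-sibling = 0.25.
Option 2: r to a full niece or nephew = 0.25.
Option 2: Σ r·B − C = (1·0.25·0.456 + 4·0.25·0.485) − 0.064 = 0.535.
Option 2 has the higher net inclusive-fitness payoff.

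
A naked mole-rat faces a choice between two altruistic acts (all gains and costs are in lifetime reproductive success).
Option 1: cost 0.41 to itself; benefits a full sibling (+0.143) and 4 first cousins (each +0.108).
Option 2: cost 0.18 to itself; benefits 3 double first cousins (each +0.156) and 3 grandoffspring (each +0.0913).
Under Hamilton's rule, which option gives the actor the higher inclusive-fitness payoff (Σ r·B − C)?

Option 1: r to a full sibling = 0.5.
Option 1: r to a first cousin = 0.125.
Option 1: Σ r·B − C = (1·0.5·0.143 + 4·0.125·0.108) − 0.41 = -0.2845.
Option 2: r to a double first cousin = 0.25.
Option 2: r to a grandoffspring = 0.25.
Option 2: Σ r·B − C = (3·0.25·0.156 + 3·0.25·0.0913) − 0.18 = 0.005475.
Option 2 has the higher net inclusive-fitness payoff.

Option 2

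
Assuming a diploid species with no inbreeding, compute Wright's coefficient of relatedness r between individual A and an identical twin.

1

Each parent–offspring link contributes a factor of 1/2, and independent paths through distinct common ancestors add.
Monozygotic twins share every allele identical by descent: r = 1.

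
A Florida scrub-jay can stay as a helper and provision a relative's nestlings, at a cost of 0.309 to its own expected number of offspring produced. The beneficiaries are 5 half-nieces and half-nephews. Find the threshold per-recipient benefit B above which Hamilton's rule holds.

0.4944

r to a half-niece or half-nephew = 1/8 (half-aunt/uncle↔niece/nephew: one path of length 3: r = (1/2)^3 = 1/8).
Hamilton's rule with n recipients of equal r: n·r·B > C, so B > C/(n·r) = 0.309/(5·0.125) = 0.4944.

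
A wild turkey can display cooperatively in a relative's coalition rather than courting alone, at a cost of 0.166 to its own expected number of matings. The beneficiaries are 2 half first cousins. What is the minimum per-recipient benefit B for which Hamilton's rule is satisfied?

r to a half first cousin = 0.0625 (half first cousins share one grandparent — one path of length 4: r = (1/2)^4 = 1/16).
Hamilton's rule with n recipients of equal r: n·r·B > C, so B > C/(n·r) = 0.166/(2·0.0625) = 1.328.

1.328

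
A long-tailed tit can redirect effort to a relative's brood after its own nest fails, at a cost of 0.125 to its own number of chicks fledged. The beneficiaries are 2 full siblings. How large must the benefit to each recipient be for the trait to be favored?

r to a full sibling = 1/2 (full sibs share both parents — two paths of length 2: r = 2·(1/2)^2 = 1/2).
Hamilton's rule with n recipients of equal r: n·r·B > C, so B > C/(n·r) = 0.125/(2·0.5) = 0.125.

0.125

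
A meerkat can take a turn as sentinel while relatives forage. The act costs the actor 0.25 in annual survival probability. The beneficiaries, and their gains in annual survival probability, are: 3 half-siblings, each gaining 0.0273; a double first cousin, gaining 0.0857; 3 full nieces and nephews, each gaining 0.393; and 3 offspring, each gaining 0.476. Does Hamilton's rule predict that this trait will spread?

Hamilton's rule: the trait is favored when the sum of r·B over every recipient exceeds the actor's cost C.
r to a half-sibling = 0.25 (half-sibs share one parent — one path of length 2: r = (1/2)^2 = 1/4).
r to a double first cousin = 1/4 (double first cousins share both grandparent pairs — four paths of length 4: r = 4·(1/2)^4 = 1/4).
r to a full niece or nephew = 0.25 (full aunt/uncle↔niece/nephew: two paths of length 3 through the shared grandparent pair: r = 2·(1/2)^3 = 1/4).
r to an offspring = 1/2 (one parent–offspring link: r = (1/2)^1 = 1/2).
Summing one r·B term per recipient: 3·0.25·0.0273 + 1·0.25·0.0857 + 3·0.25·0.393 + 3·0.5·0.476 = 1.05065.
1.05065 > 0.25: the indirect benefit exceeds the cost.

Yes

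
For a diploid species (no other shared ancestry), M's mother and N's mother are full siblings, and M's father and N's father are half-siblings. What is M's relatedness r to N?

Wright's path rule: contributions from independent ancestry routes add.
M and N are related in two ways: first cousins through their mothers (r = 1/8) and half first cousins through their fathers (r = 1/16).
r = 1/8 + 1/16 = 3/16 = 0.1875.

0.1875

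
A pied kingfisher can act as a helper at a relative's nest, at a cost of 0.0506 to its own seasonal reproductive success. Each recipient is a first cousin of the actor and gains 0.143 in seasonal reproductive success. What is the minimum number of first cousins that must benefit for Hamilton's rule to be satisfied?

r to a first cousin = 1/8 (first cousins share one grandparent pair — two paths of length 4: r = 2·(1/2)^4 = 1/8).
Hamilton's rule: n·r·B > C  ⇒  n > C/(r·B) = 0.0506/(0.125·0.143) = 2.831.
The smallest integer exceeding 2.831 is 3.

3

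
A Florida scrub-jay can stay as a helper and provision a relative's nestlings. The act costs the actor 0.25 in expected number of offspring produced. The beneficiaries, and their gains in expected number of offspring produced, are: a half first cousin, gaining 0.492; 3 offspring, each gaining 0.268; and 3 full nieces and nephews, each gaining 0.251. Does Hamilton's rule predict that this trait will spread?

Yes

Hamilton's rule: the trait is favored when the sum of r·B over every recipient exceeds the actor's cost C.
r to a half first cousin = 0.0625 (half first cousins share one grandparent — one path of length 4: r = (1/2)^4 = 1/16).
r to an offspring = 1/2 (one parent–offspring link: r = (1/2)^1 = 1/2).
r to a full niece or nephew = 0.25 (full aunt/uncle↔niece/nephew: two paths of length 3 through the shared grandparent pair: r = 2·(1/2)^3 = 1/4).
Summing one r·B term per recipient: 1·0.0625·0.492 + 3·0.5·0.268 + 3·0.25·0.251 = 0.621.
0.621 > 0.25: the indirect benefit exceeds the cost.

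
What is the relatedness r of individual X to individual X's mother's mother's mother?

0.125

Each parent–offspring link contributes a factor of 1/2, and independent paths through distinct common ancestors add.
Three parent–offspring links: r = (1/2)^3 = 1/8.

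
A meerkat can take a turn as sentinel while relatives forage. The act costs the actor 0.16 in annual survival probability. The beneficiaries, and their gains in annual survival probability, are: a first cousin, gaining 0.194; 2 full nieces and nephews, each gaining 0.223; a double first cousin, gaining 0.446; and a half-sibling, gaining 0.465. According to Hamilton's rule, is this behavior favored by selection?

Hamilton's rule: the trait is favored when the sum of r·B over every recipient exceeds the actor's cost C.
r to a first cousin = 0.125 (first cousins share one grandparent pair — two paths of length 4: r = 2·(1/2)^4 = 1/8).
r to a full niece or nephew = 0.25 (full aunt/uncle↔niece/nephew: two paths of length 3 through the shared grandparent pair: r = 2·(1/2)^3 = 1/4).
r to a double first cousin = 1/4 (double first cousins share both grandparent pairs — four paths of length 4: r = 4·(1/2)^4 = 1/4).
r to a half-sibling = 1/4 (half-sibs share one parent — one path of length 2: r = (1/2)^2 = 1/4).
Summing one r·B term per recipient: 1·0.125·0.194 + 2·0.25·0.223 + 1·0.25·0.446 + 1·0.25·0.465 = 0.3635.
0.3635 > 0.16: the indirect benefit exceeds the cost.

Yes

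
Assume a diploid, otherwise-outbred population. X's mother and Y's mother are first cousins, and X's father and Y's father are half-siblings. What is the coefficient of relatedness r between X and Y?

Wright's path rule: contributions from independent ancestry routes add.
X and Y are related in two ways: second cousins through their mothers (r = 1/32) and half first cousins through their fathers (r = 1/16).
r = 1/32 + 1/16 = 0.09375.

0.09375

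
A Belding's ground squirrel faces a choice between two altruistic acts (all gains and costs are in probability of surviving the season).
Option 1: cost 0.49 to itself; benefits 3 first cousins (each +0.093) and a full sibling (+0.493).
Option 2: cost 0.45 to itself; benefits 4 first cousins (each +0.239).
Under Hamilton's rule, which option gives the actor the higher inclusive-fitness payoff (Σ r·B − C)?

Option 1: r to a first cousin = 0.125.
Option 1: r to a full sibling = 0.5.
Option 1: Σ r·B − C = (3·0.125·0.093 + 1·0.5·0.493) − 0.49 = -0.208625.
Option 2: r to a first cousin = 0.125.
Option 2: Σ r·B − C = (4·0.125·0.239) − 0.45 = -0.3305.
Option 1 has the higher net inclusive-fitness payoff.

Option 1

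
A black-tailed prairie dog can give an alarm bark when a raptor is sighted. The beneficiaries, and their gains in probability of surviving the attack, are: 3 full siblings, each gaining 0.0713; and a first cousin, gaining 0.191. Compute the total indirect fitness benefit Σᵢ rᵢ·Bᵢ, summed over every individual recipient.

0.130825

r to a full sibling = 0.5 (full sibs share both parents — two paths of length 2: r = 2·(1/2)^2 = 1/2).
r to a first cousin = 0.125 (first cousins share one grandparent pair — two paths of length 4: r = 2·(1/2)^4 = 1/8).
Summing one r·B term per recipient: 3·0.5·0.0713 + 1·0.125·0.191 = 0.130825.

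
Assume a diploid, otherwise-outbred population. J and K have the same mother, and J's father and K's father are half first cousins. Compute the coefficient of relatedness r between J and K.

0.265625

Independent pedigree routes through distinct common ancestors add.
J and K are related in two ways: half-sibs through their shared mother (r = 1/4) and half second cousins through their fathers (r = 1/64).
r = 1/4 + 1/64 = 17/64 = 0.265625.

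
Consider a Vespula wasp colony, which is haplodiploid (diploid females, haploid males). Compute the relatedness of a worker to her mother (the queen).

0.5

One meiotic link between diploid queen and diploid daughter: r = 1/2.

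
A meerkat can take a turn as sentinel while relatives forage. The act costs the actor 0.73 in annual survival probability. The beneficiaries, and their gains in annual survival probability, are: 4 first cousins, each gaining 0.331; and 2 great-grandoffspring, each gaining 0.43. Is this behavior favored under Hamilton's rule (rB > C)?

Hamilton's rule: the trait is favored when the sum of r·B over every recipient exceeds the actor's cost C.
r to a first cousin = 1/8 (first cousins share one grandparent pair — two paths of length 4: r = 2·(1/2)^4 = 1/8).
r to a great-grandoffspring = 0.125 (three parent–offspring links: r = (1/2)^3 = 1/8).
Summing one r·B term per recipient: 4·0.125·0.331 + 2·0.125·0.43 = 0.273.
0.273 < 0.73: the indirect benefit is less than the cost.

No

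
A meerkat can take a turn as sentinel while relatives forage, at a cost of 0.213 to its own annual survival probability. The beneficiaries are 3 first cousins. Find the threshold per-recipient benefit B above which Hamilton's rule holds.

r to a first cousin = 0.125 (first cousins share one grandparent pair — two paths of length 4: r = 2·(1/2)^4 = 1/8).
Hamilton's rule with n recipients of equal r: n·r·B > C, so B > C/(n·r) = 0.213/(3·0.125) = 0.568.

0.568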